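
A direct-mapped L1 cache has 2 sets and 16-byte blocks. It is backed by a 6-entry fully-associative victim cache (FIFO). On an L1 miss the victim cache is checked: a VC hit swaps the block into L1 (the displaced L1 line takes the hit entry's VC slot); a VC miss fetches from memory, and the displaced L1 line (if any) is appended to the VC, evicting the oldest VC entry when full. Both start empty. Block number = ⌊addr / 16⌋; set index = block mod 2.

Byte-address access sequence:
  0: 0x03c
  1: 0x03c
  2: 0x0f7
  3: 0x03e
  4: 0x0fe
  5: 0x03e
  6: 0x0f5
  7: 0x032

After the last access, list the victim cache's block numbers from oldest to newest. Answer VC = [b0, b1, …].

  [0] addr=0x3c blk=3 s=1: MISS | VC []
  [1] addr=0x3c blk=3 s=1: L1-HIT | VC []
  [2] addr=0xf7 blk=15 s=1: MISS | VC [3]
  [3] addr=0x3e blk=3 s=1: VC-HIT | VC [15]
  [4] addr=0xfe blk=15 s=1: VC-HIT | VC [3]
  [5] addr=0x3e blk=3 s=1: VC-HIT | VC [15]
  [6] addr=0xf5 blk=15 s=1: VC-HIT | VC [3]
  [7] addr=0x32 blk=3 s=1: VC-HIT | VC [15]

VC = [15]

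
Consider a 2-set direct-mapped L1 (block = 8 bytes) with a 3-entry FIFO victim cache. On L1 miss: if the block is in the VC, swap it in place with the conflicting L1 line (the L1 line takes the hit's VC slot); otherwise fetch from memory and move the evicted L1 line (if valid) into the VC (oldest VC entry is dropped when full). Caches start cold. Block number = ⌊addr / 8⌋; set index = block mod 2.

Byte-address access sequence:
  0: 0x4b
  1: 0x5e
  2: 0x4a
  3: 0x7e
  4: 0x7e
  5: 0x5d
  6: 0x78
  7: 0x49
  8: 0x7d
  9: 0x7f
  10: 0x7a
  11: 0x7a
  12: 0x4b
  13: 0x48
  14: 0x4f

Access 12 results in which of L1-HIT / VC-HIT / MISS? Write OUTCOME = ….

#0 0x4b→b9/s1 MISS; vc=[]
#1 0x5e→b11/s1 MISS; vc=[9]
#2 0x4a→b9/s1 VC-HIT; vc=[11]
#3 0x7e→b15/s1 MISS; vc=[11,9]
#4 0x7e→b15/s1 L1-HIT; vc=[11,9]
#5 0x5d→b11/s1 VC-HIT; vc=[15,9]
#6 0x78→b15/s1 VC-HIT; vc=[11,9]
#7 0x49→b9/s1 VC-HIT; vc=[11,15]
#8 0x7d→b15/s1 VC-HIT; vc=[11,9]
#9 0x7f→b15/s1 L1-HIT; vc=[11,9]
#10 0x7a→b15/s1 L1-HIT; vc=[11,9]
#11 0x7a→b15/s1 L1-HIT; vc=[11,9]
#12 0x4b→b9/s1 VC-HIT; vc=[11,15]
#13 0x48→b9/s1 L1-HIT; vc=[11,15]
#14 0x4f→b9/s1 L1-HIT; vc=[11,15]

OUTCOME = VC-HIT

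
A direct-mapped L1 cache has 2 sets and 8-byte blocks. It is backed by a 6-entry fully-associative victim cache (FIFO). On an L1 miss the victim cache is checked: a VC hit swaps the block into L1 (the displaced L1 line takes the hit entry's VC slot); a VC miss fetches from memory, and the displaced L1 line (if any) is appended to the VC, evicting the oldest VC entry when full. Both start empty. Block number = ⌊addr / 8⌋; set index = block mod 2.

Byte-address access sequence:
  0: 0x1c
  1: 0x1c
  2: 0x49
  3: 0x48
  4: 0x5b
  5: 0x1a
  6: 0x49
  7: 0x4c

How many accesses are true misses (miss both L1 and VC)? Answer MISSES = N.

MISSES = 3

  [0] addr=0x1c blk=3 s=1: MISS | VC []
  [1] addr=0x1c blk=3 s=1: L1-HIT | VC []
  [2] addr=0x49 blk=9 s=1: MISS | VC [3]
  [3] addr=0x48 blk=9 s=1: L1-HIT | VC [3]
  [4] addr=0x5b blk=11 s=1: MISS | VC [3, 9]
  [5] addr=0x1a blk=3 s=1: VC-HIT | VC [11, 9]
  [6] addr=0x49 blk=9 s=1: VC-HIT | VC [11, 3]
  [7] addr=0x4c blk=9 s=1: L1-HIT | VC [11, 3]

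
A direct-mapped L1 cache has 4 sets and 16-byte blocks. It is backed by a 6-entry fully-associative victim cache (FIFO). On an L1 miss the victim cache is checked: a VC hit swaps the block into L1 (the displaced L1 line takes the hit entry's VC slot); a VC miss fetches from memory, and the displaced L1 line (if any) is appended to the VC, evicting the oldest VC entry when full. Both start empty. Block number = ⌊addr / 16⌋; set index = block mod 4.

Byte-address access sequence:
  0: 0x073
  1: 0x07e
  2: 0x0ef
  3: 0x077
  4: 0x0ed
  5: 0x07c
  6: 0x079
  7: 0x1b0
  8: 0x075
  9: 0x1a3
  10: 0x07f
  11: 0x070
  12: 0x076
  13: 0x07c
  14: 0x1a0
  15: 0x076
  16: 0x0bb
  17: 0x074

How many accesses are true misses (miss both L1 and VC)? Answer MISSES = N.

MISSES = 5

0: 0x73 (blk 7, set 3) → MISS  vc=[]
1: 0x7e (blk 7, set 3) → L1-HIT  vc=[]
2: 0xef (blk 14, set 2) → MISS  vc=[]
3: 0x77 (blk 7, set 3) → L1-HIT  vc=[]
4: 0xed (blk 14, set 2) → L1-HIT  vc=[]
5: 0x7c (blk 7, set 3) → L1-HIT  vc=[]
6: 0x79 (blk 7, set 3) → L1-HIT  vc=[]
7: 0x1b0 (blk 27, set 3) → MISS  vc=[7]
8: 0x75 (blk 7, set 3) → VC-HIT  vc=[27]
9: 0x1a3 (blk 26, set 2) → MISS  vc=[27, 14]
10: 0x7f (blk 7, set 3) → L1-HIT  vc=[27, 14]
11: 0x70 (blk 7, set 3) → L1-HIT  vc=[27, 14]
12: 0x76 (blk 7, set 3) → L1-HIT  vc=[27, 14]
13: 0x7c (blk 7, set 3) → L1-HIT  vc=[27, 14]
14: 0x1a0 (blk 26, set 2) → L1-HIT  vc=[27, 14]
15: 0x76 (blk 7, set 3) → L1-HIT  vc=[27, 14]
16: 0xbb (blk 11, set 3) → MISS  vc=[27, 14, 7]
17: 0x74 (blk 7, set 3) → VC-HIT  vc=[27, 14, 11]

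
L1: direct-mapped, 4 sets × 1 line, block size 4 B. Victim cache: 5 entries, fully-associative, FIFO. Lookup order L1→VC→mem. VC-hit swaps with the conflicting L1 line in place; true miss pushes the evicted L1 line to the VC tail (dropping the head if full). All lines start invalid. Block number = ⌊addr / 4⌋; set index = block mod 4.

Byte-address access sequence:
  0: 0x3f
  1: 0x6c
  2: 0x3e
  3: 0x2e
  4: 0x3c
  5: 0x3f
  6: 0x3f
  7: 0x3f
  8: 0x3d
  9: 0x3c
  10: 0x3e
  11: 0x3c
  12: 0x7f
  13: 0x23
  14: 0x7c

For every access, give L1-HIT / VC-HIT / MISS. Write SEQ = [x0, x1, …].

SEQ = [MISS, MISS, VC-HIT, MISS, VC-HIT, L1-HIT, L1-HIT, L1-HIT, L1-HIT, L1-HIT, L1-HIT, L1-HIT, MISS, MISS, L1-HIT]

0: 0x3f (blk 15, set 3) → MISS  vc=[]
1: 0x6c (blk 27, set 3) → MISS  vc=[15]
2: 0x3e (blk 15, set 3) → VC-HIT  vc=[27]
3: 0x2e (blk 11, set 3) → MISS  vc=[27, 15]
4: 0x3c (blk 15, set 3) → VC-HIT  vc=[27, 11]
5: 0x3f (blk 15, set 3) → L1-HIT  vc=[27, 11]
6: 0x3f (blk 15, set 3) → L1-HIT  vc=[27, 11]
7: 0x3f (blk 15, set 3) → L1-HIT  vc=[27, 11]
8: 0x3d (blk 15, set 3) → L1-HIT  vc=[27, 11]
9: 0x3c (blk 15, set 3) → L1-HIT  vc=[27, 11]
10: 0x3e (blk 15, set 3) → L1-HIT  vc=[27, 11]
11: 0x3c (blk 15, set 3) → L1-HIT  vc=[27, 11]
12: 0x7f (blk 31, set 3) → MISS  vc=[27, 11, 15]
13: 0x23 (blk 8, set 0) → MISS  vc=[27, 11, 15]
14: 0x7c (blk 31, set 3) → L1-HIT  vc=[27, 11, 15]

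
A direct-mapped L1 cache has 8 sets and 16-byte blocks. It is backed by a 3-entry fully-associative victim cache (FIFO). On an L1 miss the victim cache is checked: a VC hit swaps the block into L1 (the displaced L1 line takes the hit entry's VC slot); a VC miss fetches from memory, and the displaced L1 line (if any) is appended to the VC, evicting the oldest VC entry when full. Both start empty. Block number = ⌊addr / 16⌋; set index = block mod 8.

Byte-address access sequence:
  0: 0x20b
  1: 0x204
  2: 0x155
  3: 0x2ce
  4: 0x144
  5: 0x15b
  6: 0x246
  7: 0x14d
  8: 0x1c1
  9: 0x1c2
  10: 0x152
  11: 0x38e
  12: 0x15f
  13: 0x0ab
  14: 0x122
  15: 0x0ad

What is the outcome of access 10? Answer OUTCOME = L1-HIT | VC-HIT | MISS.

OUTCOME = L1-HIT

#0 0x20b→b32/s0 MISS; vc=[]
#1 0x204→b32/s0 L1-HIT; vc=[]
#2 0x155→b21/s5 MISS; vc=[]
#3 0x2ce→b44/s4 MISS; vc=[]
#4 0x144→b20/s4 MISS; vc=[44]
#5 0x15b→b21/s5 L1-HIT; vc=[44]
#6 0x246→b36/s4 MISS; vc=[44,20]
#7 0x14d→b20/s4 VC-HIT; vc=[44,36]
#8 0x1c1→b28/s4 MISS; vc=[44,36,20]
#9 0x1c2→b28/s4 L1-HIT; vc=[44,36,20]
#10 0x152→b21/s5 L1-HIT; vc=[44,36,20]
#11 0x38e→b56/s0 MISS; vc=[36,20,32]
#12 0x15f→b21/s5 L1-HIT; vc=[36,20,32]
#13 0xab→b10/s2 MISS; vc=[36,20,32]
#14 0x122→b18/s2 MISS; vc=[20,32,10]
#15 0xad→b10/s2 VC-HIT; vc=[20,32,18]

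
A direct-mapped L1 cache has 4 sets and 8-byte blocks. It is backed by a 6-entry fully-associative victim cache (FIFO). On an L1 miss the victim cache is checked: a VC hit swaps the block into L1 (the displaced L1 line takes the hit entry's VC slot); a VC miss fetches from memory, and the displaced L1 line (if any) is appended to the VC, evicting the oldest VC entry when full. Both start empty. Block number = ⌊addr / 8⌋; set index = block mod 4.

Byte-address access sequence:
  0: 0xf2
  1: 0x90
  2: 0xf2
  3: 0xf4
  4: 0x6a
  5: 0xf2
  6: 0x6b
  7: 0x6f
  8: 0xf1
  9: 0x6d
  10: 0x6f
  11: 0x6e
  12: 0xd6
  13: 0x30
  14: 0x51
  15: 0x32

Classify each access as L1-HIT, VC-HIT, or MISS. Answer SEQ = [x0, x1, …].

SEQ = [MISS, MISS, VC-HIT, L1-HIT, MISS, L1-HIT, L1-HIT, L1-HIT, L1-HIT, L1-HIT, L1-HIT, L1-HIT, MISS, MISS, MISS, VC-HIT]

  [0] addr=0xf2 blk=30 s=2: MISS | VC []
  [1] addr=0x90 blk=18 s=2: MISS | VC [30]
  [2] addr=0xf2 blk=30 s=2: VC-HIT | VC [18]
  [3] addr=0xf4 blk=30 s=2: L1-HIT | VC [18]
  [4] addr=0x6a blk=13 s=1: MISS | VC [18]
  [5] addr=0xf2 blk=30 s=2: L1-HIT | VC [18]
  [6] addr=0x6b blk=13 s=1: L1-HIT | VC [18]
  [7] addr=0x6f blk=13 s=1: L1-HIT | VC [18]
  [8] addr=0xf1 blk=30 s=2: L1-HIT | VC [18]
  [9] addr=0x6d blk=13 s=1: L1-HIT | VC [18]
  [10] addr=0x6f blk=13 s=1: L1-HIT | VC [18]
  [11] addr=0x6e blk=13 s=1: L1-HIT | VC [18]
  [12] addr=0xd6 blk=26 s=2: MISS | VC [18, 30]
  [13] addr=0x30 blk=6 s=2: MISS | VC [18, 30, 26]
  [14] addr=0x51 blk=10 s=2: MISS | VC [18, 30, 26, 6]
  [15] addr=0x32 blk=6 s=2: VC-HIT | VC [18, 30, 26, 10]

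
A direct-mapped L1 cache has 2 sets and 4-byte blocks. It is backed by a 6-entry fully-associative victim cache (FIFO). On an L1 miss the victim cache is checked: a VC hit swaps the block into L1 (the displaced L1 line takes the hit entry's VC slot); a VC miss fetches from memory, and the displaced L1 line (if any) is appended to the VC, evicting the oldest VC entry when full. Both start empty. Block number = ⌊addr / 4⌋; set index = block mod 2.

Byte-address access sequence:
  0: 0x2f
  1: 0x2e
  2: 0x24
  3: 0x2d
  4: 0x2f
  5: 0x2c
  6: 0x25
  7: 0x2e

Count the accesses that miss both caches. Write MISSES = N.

0: 0x2f (blk 11, set 1) → MISS  vc=[]
1: 0x2e (blk 11, set 1) → L1-HIT  vc=[]
2: 0x24 (blk 9, set 1) → MISS  vc=[11]
3: 0x2d (blk 11, set 1) → VC-HIT  vc=[9]
4: 0x2f (blk 11, set 1) → L1-HIT  vc=[9]
5: 0x2c (blk 11, set 1) → L1-HIT  vc=[9]
6: 0x25 (blk 9, set 1) → VC-HIT  vc=[11]
7: 0x2e (blk 11, set 1) → VC-HIT  vc=[9]

MISSES = 2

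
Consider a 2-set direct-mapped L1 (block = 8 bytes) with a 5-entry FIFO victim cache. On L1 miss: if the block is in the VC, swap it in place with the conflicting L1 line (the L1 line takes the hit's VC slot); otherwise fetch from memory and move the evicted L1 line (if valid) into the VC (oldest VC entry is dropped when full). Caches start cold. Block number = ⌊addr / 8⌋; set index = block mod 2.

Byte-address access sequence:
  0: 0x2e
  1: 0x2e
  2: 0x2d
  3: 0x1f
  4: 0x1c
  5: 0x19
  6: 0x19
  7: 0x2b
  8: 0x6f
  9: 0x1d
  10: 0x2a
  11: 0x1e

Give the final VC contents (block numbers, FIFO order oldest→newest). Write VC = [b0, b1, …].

  [0] addr=0x2e blk=5 s=1: MISS | VC []
  [1] addr=0x2e blk=5 s=1: L1-HIT | VC []
  [2] addr=0x2d blk=5 s=1: L1-HIT | VC []
  [3] addr=0x1f blk=3 s=1: MISS | VC [5]
  [4] addr=0x1c blk=3 s=1: L1-HIT | VC [5]
  [5] addr=0x19 blk=3 s=1: L1-HIT | VC [5]
  [6] addr=0x19 blk=3 s=1: L1-HIT | VC [5]
  [7] addr=0x2b blk=5 s=1: VC-HIT | VC [3]
  [8] addr=0x6f blk=13 s=1: MISS | VC [3, 5]
  [9] addr=0x1d blk=3 s=1: VC-HIT | VC [13, 5]
  [10] addr=0x2a blk=5 s=1: VC-HIT | VC [13, 3]
  [11] addr=0x1e blk=3 s=1: VC-HIT | VC [13, 5]

VC = [13, 5]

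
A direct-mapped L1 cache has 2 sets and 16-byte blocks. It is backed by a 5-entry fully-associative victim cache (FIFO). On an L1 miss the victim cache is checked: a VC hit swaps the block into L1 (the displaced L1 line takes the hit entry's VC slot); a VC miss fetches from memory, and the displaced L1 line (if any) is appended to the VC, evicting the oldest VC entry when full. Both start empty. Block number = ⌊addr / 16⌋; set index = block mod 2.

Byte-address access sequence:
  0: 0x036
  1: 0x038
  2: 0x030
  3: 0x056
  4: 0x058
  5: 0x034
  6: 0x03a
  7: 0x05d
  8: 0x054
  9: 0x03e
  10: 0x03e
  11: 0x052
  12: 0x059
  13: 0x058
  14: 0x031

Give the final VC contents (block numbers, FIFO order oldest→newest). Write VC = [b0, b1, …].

VC = [5]

  [0] addr=0x36 blk=3 s=1: MISS | VC []
  [1] addr=0x38 blk=3 s=1: L1-HIT | VC []
  [2] addr=0x30 blk=3 s=1: L1-HIT | VC []
  [3] addr=0x56 blk=5 s=1: MISS | VC [3]
  [4] addr=0x58 blk=5 s=1: L1-HIT | VC [3]
  [5] addr=0x34 blk=3 s=1: VC-HIT | VC [5]
  [6] addr=0x3a blk=3 s=1: L1-HIT | VC [5]
  [7] addr=0x5d blk=5 s=1: VC-HIT | VC [3]
  [8] addr=0x54 blk=5 s=1: L1-HIT | VC [3]
  [9] addr=0x3e blk=3 s=1: VC-HIT | VC [5]
  [10] addr=0x3e blk=3 s=1: L1-HIT | VC [5]
  [11] addr=0x52 blk=5 s=1: VC-HIT | VC [3]
  [12] addr=0x59 blk=5 s=1: L1-HIT | VC [3]
  [13] addr=0x58 blk=5 s=1: L1-HIT | VC [3]
  [14] addr=0x31 blk=3 s=1: VC-HIT | VC [5]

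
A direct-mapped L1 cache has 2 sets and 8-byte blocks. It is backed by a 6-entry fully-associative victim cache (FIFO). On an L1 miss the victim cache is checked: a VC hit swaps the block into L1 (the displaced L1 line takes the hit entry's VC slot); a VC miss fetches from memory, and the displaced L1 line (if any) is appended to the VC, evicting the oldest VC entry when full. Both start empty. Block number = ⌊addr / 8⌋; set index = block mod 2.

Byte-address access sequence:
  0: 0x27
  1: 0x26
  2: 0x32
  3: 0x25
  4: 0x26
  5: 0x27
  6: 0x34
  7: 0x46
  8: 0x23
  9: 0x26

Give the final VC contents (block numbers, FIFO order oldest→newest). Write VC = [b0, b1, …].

VC = [8, 6]

0: 0x27 (blk 4, set 0) → MISS  vc=[]
1: 0x26 (blk 4, set 0) → L1-HIT  vc=[]
2: 0x32 (blk 6, set 0) → MISS  vc=[4]
3: 0x25 (blk 4, set 0) → VC-HIT  vc=[6]
4: 0x26 (blk 4, set 0) → L1-HIT  vc=[6]
5: 0x27 (blk 4, set 0) → L1-HIT  vc=[6]
6: 0x34 (blk 6, set 0) → VC-HIT  vc=[4]
7: 0x46 (blk 8, set 0) → MISS  vc=[4, 6]
8: 0x23 (blk 4, set 0) → VC-HIT  vc=[8, 6]
9: 0x26 (blk 4, set 0) → L1-HIT  vc=[8, 6]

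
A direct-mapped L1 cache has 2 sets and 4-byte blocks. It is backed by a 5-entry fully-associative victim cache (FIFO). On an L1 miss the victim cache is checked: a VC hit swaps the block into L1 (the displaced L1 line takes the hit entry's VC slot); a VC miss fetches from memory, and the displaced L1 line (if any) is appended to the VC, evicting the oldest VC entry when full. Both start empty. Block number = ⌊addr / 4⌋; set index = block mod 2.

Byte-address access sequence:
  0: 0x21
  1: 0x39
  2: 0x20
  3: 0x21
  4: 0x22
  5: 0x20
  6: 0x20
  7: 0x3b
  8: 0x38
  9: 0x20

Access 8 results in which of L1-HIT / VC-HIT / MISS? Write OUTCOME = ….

OUTCOME = L1-HIT

#0 0x21→b8/s0 MISS; vc=[]
#1 0x39→b14/s0 MISS; vc=[8]
#2 0x20→b8/s0 VC-HIT; vc=[14]
#3 0x21→b8/s0 L1-HIT; vc=[14]
#4 0x22→b8/s0 L1-HIT; vc=[14]
#5 0x20→b8/s0 L1-HIT; vc=[14]
#6 0x20→b8/s0 L1-HIT; vc=[14]
#7 0x3b→b14/s0 VC-HIT; vc=[8]
#8 0x38→b14/s0 L1-HIT; vc=[8]
#9 0x20→b8/s0 VC-HIT; vc=[14]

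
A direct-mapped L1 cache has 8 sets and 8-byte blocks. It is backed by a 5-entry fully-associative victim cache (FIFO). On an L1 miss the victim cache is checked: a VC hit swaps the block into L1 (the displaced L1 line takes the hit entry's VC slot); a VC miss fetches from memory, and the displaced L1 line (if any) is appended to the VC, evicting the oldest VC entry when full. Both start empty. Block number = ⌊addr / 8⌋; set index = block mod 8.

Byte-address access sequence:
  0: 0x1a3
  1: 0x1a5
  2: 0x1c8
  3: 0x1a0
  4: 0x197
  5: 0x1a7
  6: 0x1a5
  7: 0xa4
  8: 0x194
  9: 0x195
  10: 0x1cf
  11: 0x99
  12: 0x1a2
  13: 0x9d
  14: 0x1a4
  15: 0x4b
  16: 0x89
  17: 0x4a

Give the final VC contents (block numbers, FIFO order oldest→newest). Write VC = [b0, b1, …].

VC = [20, 57, 17]

  [0] addr=0x1a3 blk=52 s=4: MISS | VC []
  [1] addr=0x1a5 blk=52 s=4: L1-HIT | VC []
  [2] addr=0x1c8 blk=57 s=1: MISS | VC []
  [3] addr=0x1a0 blk=52 s=4: L1-HIT | VC []
  [4] addr=0x197 blk=50 s=2: MISS | VC []
  [5] addr=0x1a7 blk=52 s=4: L1-HIT | VC []
  [6] addr=0x1a5 blk=52 s=4: L1-HIT | VC []
  [7] addr=0xa4 blk=20 s=4: MISS | VC [52]
  [8] addr=0x194 blk=50 s=2: L1-HIT | VC [52]
  [9] addr=0x195 blk=50 s=2: L1-HIT | VC [52]
  [10] addr=0x1cf blk=57 s=1: L1-HIT | VC [52]
  [11] addr=0x99 blk=19 s=3: MISS | VC [52]
  [12] addr=0x1a2 blk=52 s=4: VC-HIT | VC [20]
  [13] addr=0x9d blk=19 s=3: L1-HIT | VC [20]
  [14] addr=0x1a4 blk=52 s=4: L1-HIT | VC [20]
  [15] addr=0x4b blk=9 s=1: MISS | VC [20, 57]
  [16] addr=0x89 blk=17 s=1: MISS | VC [20, 57, 9]
  [17] addr=0x4a blk=9 s=1: VC-HIT | VC [20, 57, 17]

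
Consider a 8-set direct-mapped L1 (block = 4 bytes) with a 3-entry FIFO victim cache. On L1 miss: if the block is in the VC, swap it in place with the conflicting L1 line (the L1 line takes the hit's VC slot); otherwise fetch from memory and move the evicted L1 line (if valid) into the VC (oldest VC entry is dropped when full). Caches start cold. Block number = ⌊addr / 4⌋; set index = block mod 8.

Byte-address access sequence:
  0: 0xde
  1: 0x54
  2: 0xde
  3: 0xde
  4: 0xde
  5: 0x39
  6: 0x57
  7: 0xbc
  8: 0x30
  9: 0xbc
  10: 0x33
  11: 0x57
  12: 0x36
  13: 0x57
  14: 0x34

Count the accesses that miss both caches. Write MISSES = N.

  [0] addr=0xde blk=55 s=7: MISS | VC []
  [1] addr=0x54 blk=21 s=5: MISS | VC []
  [2] addr=0xde blk=55 s=7: L1-HIT | VC []
  [3] addr=0xde blk=55 s=7: L1-HIT | VC []
  [4] addr=0xde blk=55 s=7: L1-HIT | VC []
  [5] addr=0x39 blk=14 s=6: MISS | VC []
  [6] addr=0x57 blk=21 s=5: L1-HIT | VC []
  [7] addr=0xbc blk=47 s=7: MISS | VC [55]
  [8] addr=0x30 blk=12 s=4: MISS | VC [55]
  [9] addr=0xbc blk=47 s=7: L1-HIT | VC [55]
  [10] addr=0x33 blk=12 s=4: L1-HIT | VC [55]
  [11] addr=0x57 blk=21 s=5: L1-HIT | VC [55]
  [12] addr=0x36 blk=13 s=5: MISS | VC [55, 21]
  [13] addr=0x57 blk=21 s=5: VC-HIT | VC [55, 13]
  [14] addr=0x34 blk=13 s=5: VC-HIT | VC [55, 21]

MISSES = 6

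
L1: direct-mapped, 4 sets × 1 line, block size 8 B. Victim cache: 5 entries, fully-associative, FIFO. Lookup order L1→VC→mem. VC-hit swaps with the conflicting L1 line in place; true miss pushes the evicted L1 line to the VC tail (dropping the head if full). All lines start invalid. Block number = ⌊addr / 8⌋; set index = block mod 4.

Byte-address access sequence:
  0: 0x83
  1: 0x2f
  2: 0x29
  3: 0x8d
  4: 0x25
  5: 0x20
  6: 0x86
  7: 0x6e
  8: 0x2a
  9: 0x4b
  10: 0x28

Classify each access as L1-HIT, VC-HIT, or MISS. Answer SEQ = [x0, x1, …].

SEQ = [MISS, MISS, L1-HIT, MISS, MISS, L1-HIT, VC-HIT, MISS, VC-HIT, MISS, VC-HIT]

  [0] addr=0x83 blk=16 s=0: MISS | VC []
  [1] addr=0x2f blk=5 s=1: MISS | VC []
  [2] addr=0x29 blk=5 s=1: L1-HIT | VC []
  [3] addr=0x8d blk=17 s=1: MISS | VC [5]
  [4] addr=0x25 blk=4 s=0: MISS | VC [5, 16]
  [5] addr=0x20 blk=4 s=0: L1-HIT | VC [5, 16]
  [6] addr=0x86 blk=16 s=0: VC-HIT | VC [5, 4]
  [7] addr=0x6e blk=13 s=1: MISS | VC [5, 4, 17]
  [8] addr=0x2a blk=5 s=1: VC-HIT | VC [13, 4, 17]
  [9] addr=0x4b blk=9 s=1: MISS | VC [13, 4, 17, 5]
  [10] addr=0x28 blk=5 s=1: VC-HIT | VC [13, 4, 17, 9]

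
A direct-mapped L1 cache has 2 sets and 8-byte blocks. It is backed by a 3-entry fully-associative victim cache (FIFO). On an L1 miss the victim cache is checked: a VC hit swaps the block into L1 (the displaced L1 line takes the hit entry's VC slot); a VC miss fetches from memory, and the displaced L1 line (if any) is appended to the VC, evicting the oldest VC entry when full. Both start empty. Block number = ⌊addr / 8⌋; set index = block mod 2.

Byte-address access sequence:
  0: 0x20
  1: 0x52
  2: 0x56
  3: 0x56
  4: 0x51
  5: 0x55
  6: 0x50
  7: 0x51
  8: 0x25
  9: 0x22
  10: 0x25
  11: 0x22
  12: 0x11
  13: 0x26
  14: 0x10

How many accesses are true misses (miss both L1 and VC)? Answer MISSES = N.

MISSES = 3

  [0] addr=0x20 blk=4 s=0: MISS | VC []
  [1] addr=0x52 blk=10 s=0: MISS | VC [4]
  [2] addr=0x56 blk=10 s=0: L1-HIT | VC [4]
  [3] addr=0x56 blk=10 s=0: L1-HIT | VC [4]
  [4] addr=0x51 blk=10 s=0: L1-HIT | VC [4]
  [5] addr=0x55 blk=10 s=0: L1-HIT | VC [4]
  [6] addr=0x50 blk=10 s=0: L1-HIT | VC [4]
  [7] addr=0x51 blk=10 s=0: L1-HIT | VC [4]
  [8] addr=0x25 blk=4 s=0: VC-HIT | VC [10]
  [9] addr=0x22 blk=4 s=0: L1-HIT | VC [10]
  [10] addr=0x25 blk=4 s=0: L1-HIT | VC [10]
  [11] addr=0x22 blk=4 s=0: L1-HIT | VC [10]
  [12] addr=0x11 blk=2 s=0: MISS | VC [10, 4]
  [13] addr=0x26 blk=4 s=0: VC-HIT | VC [10, 2]
  [14] addr=0x10 blk=2 s=0: VC-HIT | VC [10, 4]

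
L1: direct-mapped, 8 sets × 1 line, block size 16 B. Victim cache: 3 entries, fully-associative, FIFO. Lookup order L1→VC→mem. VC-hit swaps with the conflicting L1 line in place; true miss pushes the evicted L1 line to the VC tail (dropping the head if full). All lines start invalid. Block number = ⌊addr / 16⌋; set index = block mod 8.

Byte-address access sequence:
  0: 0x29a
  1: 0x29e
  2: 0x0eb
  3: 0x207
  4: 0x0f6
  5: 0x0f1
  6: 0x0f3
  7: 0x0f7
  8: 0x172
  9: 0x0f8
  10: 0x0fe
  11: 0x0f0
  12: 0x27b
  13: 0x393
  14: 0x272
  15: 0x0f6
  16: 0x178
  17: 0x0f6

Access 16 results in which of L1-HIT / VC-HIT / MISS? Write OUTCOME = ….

OUTCOME = VC-HIT

  [0] addr=0x29a blk=41 s=1: MISS | VC []
  [1] addr=0x29e blk=41 s=1: L1-HIT | VC []
  [2] addr=0xeb blk=14 s=6: MISS | VC []
  [3] addr=0x207 blk=32 s=0: MISS | VC []
  [4] addr=0xf6 blk=15 s=7: MISS | VC []
  [5] addr=0xf1 blk=15 s=7: L1-HIT | VC []
  [6] addr=0xf3 blk=15 s=7: L1-HIT | VC []
  [7] addr=0xf7 blk=15 s=7: L1-HIT | VC []
  [8] addr=0x172 blk=23 s=7: MISS | VC [15]
  [9] addr=0xf8 blk=15 s=7: VC-HIT | VC [23]
  [10] addr=0xfe blk=15 s=7: L1-HIT | VC [23]
  [11] addr=0xf0 blk=15 s=7: L1-HIT | VC [23]
  [12] addr=0x27b blk=39 s=7: MISS | VC [23, 15]
  [13] addr=0x393 blk=57 s=1: MISS | VC [23, 15, 41]
  [14] addr=0x272 blk=39 s=7: L1-HIT | VC [23, 15, 41]
  [15] addr=0xf6 blk=15 s=7: VC-HIT | VC [23, 39, 41]
  [16] addr=0x178 blk=23 s=7: VC-HIT | VC [15, 39, 41]
  [17] addr=0xf6 blk=15 s=7: VC-HIT | VC [23, 39, 41]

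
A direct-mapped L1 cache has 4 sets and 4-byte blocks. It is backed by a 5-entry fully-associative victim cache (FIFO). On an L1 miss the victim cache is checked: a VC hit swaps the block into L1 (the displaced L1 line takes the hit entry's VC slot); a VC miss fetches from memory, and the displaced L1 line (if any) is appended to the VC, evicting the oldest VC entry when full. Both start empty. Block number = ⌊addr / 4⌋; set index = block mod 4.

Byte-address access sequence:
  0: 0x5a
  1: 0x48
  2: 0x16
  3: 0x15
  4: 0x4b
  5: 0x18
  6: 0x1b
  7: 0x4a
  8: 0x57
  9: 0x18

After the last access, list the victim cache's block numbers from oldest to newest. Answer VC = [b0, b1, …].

VC = [22, 18, 5]

0: 0x5a (blk 22, set 2) → MISS  vc=[]
1: 0x48 (blk 18, set 2) → MISS  vc=[22]
2: 0x16 (blk 5, set 1) → MISS  vc=[22]
3: 0x15 (blk 5, set 1) → L1-HIT  vc=[22]
4: 0x4b (blk 18, set 2) → L1-HIT  vc=[22]
5: 0x18 (blk 6, set 2) → MISS  vc=[22, 18]
6: 0x1b (blk 6, set 2) → L1-HIT  vc=[22, 18]
7: 0x4a (blk 18, set 2) → VC-HIT  vc=[22, 6]
8: 0x57 (blk 21, set 1) → MISS  vc=[22, 6, 5]
9: 0x18 (blk 6, set 2) → VC-HIT  vc=[22, 18, 5]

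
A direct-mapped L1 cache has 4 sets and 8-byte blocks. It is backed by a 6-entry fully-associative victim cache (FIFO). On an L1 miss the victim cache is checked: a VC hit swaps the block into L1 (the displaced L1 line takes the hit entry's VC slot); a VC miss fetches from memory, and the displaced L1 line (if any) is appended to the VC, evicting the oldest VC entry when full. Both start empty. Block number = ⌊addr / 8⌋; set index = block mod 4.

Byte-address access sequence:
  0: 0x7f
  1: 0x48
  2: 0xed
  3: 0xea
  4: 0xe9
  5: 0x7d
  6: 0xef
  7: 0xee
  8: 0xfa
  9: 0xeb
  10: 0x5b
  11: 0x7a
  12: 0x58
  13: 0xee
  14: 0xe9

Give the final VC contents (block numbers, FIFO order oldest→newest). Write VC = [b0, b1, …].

  [0] addr=0x7f blk=15 s=3: MISS | VC []
  [1] addr=0x48 blk=9 s=1: MISS | VC []
  [2] addr=0xed blk=29 s=1: MISS | VC [9]
  [3] addr=0xea blk=29 s=1: L1-HIT | VC [9]
  [4] addr=0xe9 blk=29 s=1: L1-HIT | VC [9]
  [5] addr=0x7d blk=15 s=3: L1-HIT | VC [9]
  [6] addr=0xef blk=29 s=1: L1-HIT | VC [9]
  [7] addr=0xee blk=29 s=1: L1-HIT | VC [9]
  [8] addr=0xfa blk=31 s=3: MISS | VC [9, 15]
  [9] addr=0xeb blk=29 s=1: L1-HIT | VC [9, 15]
  [10] addr=0x5b blk=11 s=3: MISS | VC [9, 15, 31]
  [11] addr=0x7a blk=15 s=3: VC-HIT | VC [9, 11, 31]
  [12] addr=0x58 blk=11 s=3: VC-HIT | VC [9, 15, 31]
  [13] addr=0xee blk=29 s=1: L1-HIT | VC [9, 15, 31]
  [14] addr=0xe9 blk=29 s=1: L1-HIT | VC [9, 15, 31]

VC = [9, 15, 31]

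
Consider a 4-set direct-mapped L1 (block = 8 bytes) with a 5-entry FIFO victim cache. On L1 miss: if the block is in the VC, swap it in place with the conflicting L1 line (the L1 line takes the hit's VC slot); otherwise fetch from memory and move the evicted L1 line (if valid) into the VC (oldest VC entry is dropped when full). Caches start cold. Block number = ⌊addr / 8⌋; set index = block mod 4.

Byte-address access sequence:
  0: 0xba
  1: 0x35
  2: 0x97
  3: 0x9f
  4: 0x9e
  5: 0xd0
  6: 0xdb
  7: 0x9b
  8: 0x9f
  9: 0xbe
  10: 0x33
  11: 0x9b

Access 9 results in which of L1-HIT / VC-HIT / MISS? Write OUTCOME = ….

  [0] addr=0xba blk=23 s=3: MISS | VC []
  [1] addr=0x35 blk=6 s=2: MISS | VC []
  [2] addr=0x97 blk=18 s=2: MISS | VC [6]
  [3] addr=0x9f blk=19 s=3: MISS | VC [6, 23]
  [4] addr=0x9e blk=19 s=3: L1-HIT | VC [6, 23]
  [5] addr=0xd0 blk=26 s=2: MISS | VC [6, 23, 18]
  [6] addr=0xdb blk=27 s=3: MISS | VC [6, 23, 18, 19]
  [7] addr=0x9b blk=19 s=3: VC-HIT | VC [6, 23, 18, 27]
  [8] addr=0x9f blk=19 s=3: L1-HIT | VC [6, 23, 18, 27]
  [9] addr=0xbe blk=23 s=3: VC-HIT | VC [6, 19, 18, 27]
  [10] addr=0x33 blk=6 s=2: VC-HIT | VC [26, 19, 18, 27]
  [11] addr=0x9b blk=19 s=3: VC-HIT | VC [26, 23, 18, 27]

OUTCOME = VC-HIT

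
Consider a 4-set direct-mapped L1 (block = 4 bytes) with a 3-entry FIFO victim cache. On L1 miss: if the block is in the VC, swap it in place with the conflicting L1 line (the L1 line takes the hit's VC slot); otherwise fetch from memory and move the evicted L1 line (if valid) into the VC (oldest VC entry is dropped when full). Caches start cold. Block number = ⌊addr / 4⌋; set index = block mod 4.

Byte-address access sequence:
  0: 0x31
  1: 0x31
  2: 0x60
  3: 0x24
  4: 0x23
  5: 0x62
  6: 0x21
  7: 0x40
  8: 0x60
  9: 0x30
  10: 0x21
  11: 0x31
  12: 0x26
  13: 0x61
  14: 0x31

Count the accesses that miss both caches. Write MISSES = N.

MISSES = 5

  [0] addr=0x31 blk=12 s=0: MISS | VC []
  [1] addr=0x31 blk=12 s=0: L1-HIT | VC []
  [2] addr=0x60 blk=24 s=0: MISS | VC [12]
  [3] addr=0x24 blk=9 s=1: MISS | VC [12]
  [4] addr=0x23 blk=8 s=0: MISS | VC [12, 24]
  [5] addr=0x62 blk=24 s=0: VC-HIT | VC [12, 8]
  [6] addr=0x21 blk=8 s=0: VC-HIT | VC [12, 24]
  [7] addr=0x40 blk=16 s=0: MISS | VC [12, 24, 8]
  [8] addr=0x60 blk=24 s=0: VC-HIT | VC [12, 16, 8]
  [9] addr=0x30 blk=12 s=0: VC-HIT | VC [24, 16, 8]
  [10] addr=0x21 blk=8 s=0: VC-HIT | VC [24, 16, 12]
  [11] addr=0x31 blk=12 s=0: VC-HIT | VC [24, 16, 8]
  [12] addr=0x26 blk=9 s=1: L1-HIT | VC [24, 16, 8]
  [13] addr=0x61 blk=24 s=0: VC-HIT | VC [12, 16, 8]
  [14] addr=0x31 blk=12 s=0: VC-HIT | VC [24, 16, 8]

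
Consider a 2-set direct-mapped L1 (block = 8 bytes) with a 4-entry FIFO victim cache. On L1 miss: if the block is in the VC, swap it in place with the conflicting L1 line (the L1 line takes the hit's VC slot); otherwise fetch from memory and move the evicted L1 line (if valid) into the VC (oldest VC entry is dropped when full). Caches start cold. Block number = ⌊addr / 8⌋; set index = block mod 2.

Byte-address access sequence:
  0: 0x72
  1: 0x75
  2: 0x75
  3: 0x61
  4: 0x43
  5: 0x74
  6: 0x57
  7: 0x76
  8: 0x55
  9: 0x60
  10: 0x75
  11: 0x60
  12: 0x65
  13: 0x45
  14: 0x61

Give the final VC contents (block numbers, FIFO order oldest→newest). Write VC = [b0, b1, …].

VC = [8, 10, 14]

  [0] addr=0x72 blk=14 s=0: MISS | VC []
  [1] addr=0x75 blk=14 s=0: L1-HIT | VC []
  [2] addr=0x75 blk=14 s=0: L1-HIT | VC []
  [3] addr=0x61 blk=12 s=0: MISS | VC [14]
  [4] addr=0x43 blk=8 s=0: MISS | VC [14, 12]
  [5] addr=0x74 blk=14 s=0: VC-HIT | VC [8, 12]
  [6] addr=0x57 blk=10 s=0: MISS | VC [8, 12, 14]
  [7] addr=0x76 blk=14 s=0: VC-HIT | VC [8, 12, 10]
  [8] addr=0x55 blk=10 s=0: VC-HIT | VC [8, 12, 14]
  [9] addr=0x60 blk=12 s=0: VC-HIT | VC [8, 10, 14]
  [10] addr=0x75 blk=14 s=0: VC-HIT | VC [8, 10, 12]
  [11] addr=0x60 blk=12 s=0: VC-HIT | VC [8, 10, 14]
  [12] addr=0x65 blk=12 s=0: L1-HIT | VC [8, 10, 14]
  [13] addr=0x45 blk=8 s=0: VC-HIT | VC [12, 10, 14]
  [14] addr=0x61 blk=12 s=0: VC-HIT | VC [8, 10, 14]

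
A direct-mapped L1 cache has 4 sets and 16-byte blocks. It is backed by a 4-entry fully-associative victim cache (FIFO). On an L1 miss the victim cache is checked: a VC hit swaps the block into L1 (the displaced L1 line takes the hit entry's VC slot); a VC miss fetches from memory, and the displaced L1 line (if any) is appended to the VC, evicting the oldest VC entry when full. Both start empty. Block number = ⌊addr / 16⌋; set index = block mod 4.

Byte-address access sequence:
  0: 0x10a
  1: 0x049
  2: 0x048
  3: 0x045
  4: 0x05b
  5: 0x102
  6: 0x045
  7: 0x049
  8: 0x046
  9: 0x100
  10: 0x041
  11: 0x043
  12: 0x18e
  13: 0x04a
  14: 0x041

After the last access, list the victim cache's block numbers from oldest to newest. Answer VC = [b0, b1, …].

0: 0x10a (blk 16, set 0) → MISS  vc=[]
1: 0x49 (blk 4, set 0) → MISS  vc=[16]
2: 0x48 (blk 4, set 0) → L1-HIT  vc=[16]
3: 0x45 (blk 4, set 0) → L1-HIT  vc=[16]
4: 0x5b (blk 5, set 1) → MISS  vc=[16]
5: 0x102 (blk 16, set 0) → VC-HIT  vc=[4]
6: 0x45 (blk 4, set 0) → VC-HIT  vc=[16]
7: 0x49 (blk 4, set 0) → L1-HIT  vc=[16]
8: 0x46 (blk 4, set 0) → L1-HIT  vc=[16]
9: 0x100 (blk 16, set 0) → VC-HIT  vc=[4]
10: 0x41 (blk 4, set 0) → VC-HIT  vc=[16]
11: 0x43 (blk 4, set 0) → L1-HIT  vc=[16]
12: 0x18e (blk 24, set 0) → MISS  vc=[16, 4]
13: 0x4a (blk 4, set 0) → VC-HIT  vc=[16, 24]
14: 0x41 (blk 4, set 0) → L1-HIT  vc=[16, 24]

VC = [16, 24]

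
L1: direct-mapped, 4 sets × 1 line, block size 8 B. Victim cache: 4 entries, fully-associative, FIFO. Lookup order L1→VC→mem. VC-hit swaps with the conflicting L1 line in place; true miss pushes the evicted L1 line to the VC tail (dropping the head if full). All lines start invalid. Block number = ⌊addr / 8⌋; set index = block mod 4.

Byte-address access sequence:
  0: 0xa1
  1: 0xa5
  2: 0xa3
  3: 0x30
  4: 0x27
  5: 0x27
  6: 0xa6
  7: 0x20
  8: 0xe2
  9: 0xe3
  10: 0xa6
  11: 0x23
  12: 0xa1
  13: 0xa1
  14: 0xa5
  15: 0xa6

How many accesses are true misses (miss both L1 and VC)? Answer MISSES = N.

MISSES = 4

#0 0xa1→b20/s0 MISS; vc=[]
#1 0xa5→b20/s0 L1-HIT; vc=[]
#2 0xa3→b20/s0 L1-HIT; vc=[]
#3 0x30→b6/s2 MISS; vc=[]
#4 0x27→b4/s0 MISS; vc=[20]
#5 0x27→b4/s0 L1-HIT; vc=[20]
#6 0xa6→b20/s0 VC-HIT; vc=[4]
#7 0x20→b4/s0 VC-HIT; vc=[20]
#8 0xe2→b28/s0 MISS; vc=[20,4]
#9 0xe3→b28/s0 L1-HIT; vc=[20,4]
#10 0xa6→b20/s0 VC-HIT; vc=[28,4]
#11 0x23→b4/s0 VC-HIT; vc=[28,20]
#12 0xa1→b20/s0 VC-HIT; vc=[28,4]
#13 0xa1→b20/s0 L1-HIT; vc=[28,4]
#14 0xa5→b20/s0 L1-HIT; vc=[28,4]
#15 0xa6→b20/s0 L1-HIT; vc=[28,4]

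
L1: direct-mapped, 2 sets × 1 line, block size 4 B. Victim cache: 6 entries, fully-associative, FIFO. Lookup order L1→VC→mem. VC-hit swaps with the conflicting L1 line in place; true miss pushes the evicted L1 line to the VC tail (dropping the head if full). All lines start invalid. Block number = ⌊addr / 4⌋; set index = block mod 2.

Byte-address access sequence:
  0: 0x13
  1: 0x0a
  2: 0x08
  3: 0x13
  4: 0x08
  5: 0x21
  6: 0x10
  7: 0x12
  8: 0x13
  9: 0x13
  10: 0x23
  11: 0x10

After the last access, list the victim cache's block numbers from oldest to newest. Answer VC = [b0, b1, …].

  [0] addr=0x13 blk=4 s=0: MISS | VC []
  [1] addr=0xa blk=2 s=0: MISS | VC [4]
  [2] addr=0x8 blk=2 s=0: L1-HIT | VC [4]
  [3] addr=0x13 blk=4 s=0: VC-HIT | VC [2]
  [4] addr=0x8 blk=2 s=0: VC-HIT | VC [4]
  [5] addr=0x21 blk=8 s=0: MISS | VC [4, 2]
  [6] addr=0x10 blk=4 s=0: VC-HIT | VC [8, 2]
  [7] addr=0x12 blk=4 s=0: L1-HIT | VC [8, 2]
  [8] addr=0x13 blk=4 s=0: L1-HIT | VC [8, 2]
  [9] addr=0x13 blk=4 s=0: L1-HIT | VC [8, 2]
  [10] addr=0x23 blk=8 s=0: VC-HIT | VC [4, 2]
  [11] addr=0x10 blk=4 s=0: VC-HIT | VC [8, 2]

VC = [8, 2]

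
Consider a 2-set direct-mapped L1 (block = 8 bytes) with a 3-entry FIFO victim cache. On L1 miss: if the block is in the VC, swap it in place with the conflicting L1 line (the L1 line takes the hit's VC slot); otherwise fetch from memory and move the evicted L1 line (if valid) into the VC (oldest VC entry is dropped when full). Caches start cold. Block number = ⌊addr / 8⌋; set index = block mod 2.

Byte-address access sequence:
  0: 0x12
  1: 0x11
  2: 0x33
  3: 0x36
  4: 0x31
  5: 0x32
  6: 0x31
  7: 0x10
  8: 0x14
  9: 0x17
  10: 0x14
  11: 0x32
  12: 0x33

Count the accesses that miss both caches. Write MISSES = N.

0: 0x12 (blk 2, set 0) → MISS  vc=[]
1: 0x11 (blk 2, set 0) → L1-HIT  vc=[]
2: 0x33 (blk 6, set 0) → MISS  vc=[2]
3: 0x36 (blk 6, set 0) → L1-HIT  vc=[2]
4: 0x31 (blk 6, set 0) → L1-HIT  vc=[2]
5: 0x32 (blk 6, set 0) → L1-HIT  vc=[2]
6: 0x31 (blk 6, set 0) → L1-HIT  vc=[2]
7: 0x10 (blk 2, set 0) → VC-HIT  vc=[6]
8: 0x14 (blk 2, set 0) → L1-HIT  vc=[6]
9: 0x17 (blk 2, set 0) → L1-HIT  vc=[6]
10: 0x14 (blk 2, set 0) → L1-HIT  vc=[6]
11: 0x32 (blk 6, set 0) → VC-HIT  vc=[2]
12: 0x33 (blk 6, set 0) → L1-HIT  vc=[2]

MISSES = 2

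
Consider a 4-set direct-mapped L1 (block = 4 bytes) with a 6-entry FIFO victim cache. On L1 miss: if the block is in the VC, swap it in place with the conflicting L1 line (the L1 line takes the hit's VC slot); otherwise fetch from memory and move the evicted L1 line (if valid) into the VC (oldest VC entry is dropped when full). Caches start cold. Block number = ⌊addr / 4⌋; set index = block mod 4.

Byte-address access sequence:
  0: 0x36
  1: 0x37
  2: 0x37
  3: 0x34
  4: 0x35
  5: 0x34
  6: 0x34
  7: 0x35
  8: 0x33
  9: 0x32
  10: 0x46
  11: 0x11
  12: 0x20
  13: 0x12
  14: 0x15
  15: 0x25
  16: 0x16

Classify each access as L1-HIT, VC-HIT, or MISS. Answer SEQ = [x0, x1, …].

0: 0x36 (blk 13, set 1) → MISS  vc=[]
1: 0x37 (blk 13, set 1) → L1-HIT  vc=[]
2: 0x37 (blk 13, set 1) → L1-HIT  vc=[]
3: 0x34 (blk 13, set 1) → L1-HIT  vc=[]
4: 0x35 (blk 13, set 1) → L1-HIT  vc=[]
5: 0x34 (blk 13, set 1) → L1-HIT  vc=[]
6: 0x34 (blk 13, set 1) → L1-HIT  vc=[]
7: 0x35 (blk 13, set 1) → L1-HIT  vc=[]
8: 0x33 (blk 12, set 0) → MISS  vc=[]
9: 0x32 (blk 12, set 0) → L1-HIT  vc=[]
10: 0x46 (blk 17, set 1) → MISS  vc=[13]
11: 0x11 (blk 4, set 0) → MISS  vc=[13, 12]
12: 0x20 (blk 8, set 0) → MISS  vc=[13, 12, 4]
13: 0x12 (blk 4, set 0) → VC-HIT  vc=[13, 12, 8]
14: 0x15 (blk 5, set 1) → MISS  vc=[13, 12, 8, 17]
15: 0x25 (blk 9, set 1) → MISS  vc=[13, 12, 8, 17, 5]
16: 0x16 (blk 5, set 1) → VC-HIT  vc=[13, 12, 8, 17, 9]

SEQ = [MISS, L1-HIT, L1-HIT, L1-HIT, L1-HIT, L1-HIT, L1-HIT, L1-HIT, MISS, L1-HIT, MISS, MISS, MISS, VC-HIT, MISS, MISS, VC-HIT]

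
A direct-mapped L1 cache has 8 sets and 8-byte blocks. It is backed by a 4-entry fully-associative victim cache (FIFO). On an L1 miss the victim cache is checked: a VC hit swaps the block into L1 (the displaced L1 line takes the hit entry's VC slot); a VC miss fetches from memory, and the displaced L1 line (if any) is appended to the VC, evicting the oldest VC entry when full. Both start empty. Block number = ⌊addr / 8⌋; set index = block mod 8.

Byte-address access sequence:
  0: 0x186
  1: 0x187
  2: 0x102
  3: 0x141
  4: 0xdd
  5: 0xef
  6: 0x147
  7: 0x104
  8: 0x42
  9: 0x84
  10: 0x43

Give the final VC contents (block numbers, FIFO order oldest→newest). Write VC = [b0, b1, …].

VC = [48, 40, 32, 16]

0: 0x186 (blk 48, set 0) → MISS  vc=[]
1: 0x187 (blk 48, set 0) → L1-HIT  vc=[]
2: 0x102 (blk 32, set 0) → MISS  vc=[48]
3: 0x141 (blk 40, set 0) → MISS  vc=[48, 32]
4: 0xdd (blk 27, set 3) → MISS  vc=[48, 32]
5: 0xef (blk 29, set 5) → MISS  vc=[48, 32]
6: 0x147 (blk 40, set 0) → L1-HIT  vc=[48, 32]
7: 0x104 (blk 32, set 0) → VC-HIT  vc=[48, 40]
8: 0x42 (blk 8, set 0) → MISS  vc=[48, 40, 32]
9: 0x84 (blk 16, set 0) → MISS  vc=[48, 40, 32, 8]
10: 0x43 (blk 8, set 0) → VC-HIT  vc=[48, 40, 32, 16]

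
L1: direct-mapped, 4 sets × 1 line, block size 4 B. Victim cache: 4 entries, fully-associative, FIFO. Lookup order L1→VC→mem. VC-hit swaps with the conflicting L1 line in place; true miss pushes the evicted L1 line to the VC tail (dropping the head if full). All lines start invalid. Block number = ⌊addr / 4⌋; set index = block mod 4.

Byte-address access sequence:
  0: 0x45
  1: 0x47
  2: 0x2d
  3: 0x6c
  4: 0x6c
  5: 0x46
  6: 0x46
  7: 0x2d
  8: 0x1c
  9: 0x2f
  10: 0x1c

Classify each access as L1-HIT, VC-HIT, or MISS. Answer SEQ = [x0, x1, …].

SEQ = [MISS, L1-HIT, MISS, MISS, L1-HIT, L1-HIT, L1-HIT, VC-HIT, MISS, VC-HIT, VC-HIT]

0: 0x45 (blk 17, set 1) → MISS  vc=[]
1: 0x47 (blk 17, set 1) → L1-HIT  vc=[]
2: 0x2d (blk 11, set 3) → MISS  vc=[]
3: 0x6c (blk 27, set 3) → MISS  vc=[11]
4: 0x6c (blk 27, set 3) → L1-HIT  vc=[11]
5: 0x46 (blk 17, set 1) → L1-HIT  vc=[11]
6: 0x46 (blk 17, set 1) → L1-HIT  vc=[11]
7: 0x2d (blk 11, set 3) → VC-HIT  vc=[27]
8: 0x1c (blk 7, set 3) → MISS  vc=[27, 11]
9: 0x2f (blk 11, set 3) → VC-HIT  vc=[27, 7]
10: 0x1c (blk 7, set 3) → VC-HIT  vc=[27, 11]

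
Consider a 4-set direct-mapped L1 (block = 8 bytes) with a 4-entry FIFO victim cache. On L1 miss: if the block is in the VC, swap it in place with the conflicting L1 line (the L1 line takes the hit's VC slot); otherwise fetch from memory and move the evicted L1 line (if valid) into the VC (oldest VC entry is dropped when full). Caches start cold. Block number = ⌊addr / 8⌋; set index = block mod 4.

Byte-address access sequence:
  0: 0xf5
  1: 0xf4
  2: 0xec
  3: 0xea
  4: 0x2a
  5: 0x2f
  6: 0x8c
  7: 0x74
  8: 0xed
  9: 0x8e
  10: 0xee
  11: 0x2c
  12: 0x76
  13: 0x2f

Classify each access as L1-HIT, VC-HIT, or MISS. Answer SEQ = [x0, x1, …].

SEQ = [MISS, L1-HIT, MISS, L1-HIT, MISS, L1-HIT, MISS, MISS, VC-HIT, VC-HIT, VC-HIT, VC-HIT, L1-HIT, L1-HIT]

  [0] addr=0xf5 blk=30 s=2: MISS | VC []
  [1] addr=0xf4 blk=30 s=2: L1-HIT | VC []
  [2] addr=0xec blk=29 s=1: MISS | VC []
  [3] addr=0xea blk=29 s=1: L1-HIT | VC []
  [4] addr=0x2a blk=5 s=1: MISS | VC [29]
  [5] addr=0x2f blk=5 s=1: L1-HIT | VC [29]
  [6] addr=0x8c blk=17 s=1: MISS | VC [29, 5]
  [7] addr=0x74 blk=14 s=2: MISS | VC [29, 5, 30]
  [8] addr=0xed blk=29 s=1: VC-HIT | VC [17, 5, 30]
  [9] addr=0x8e blk=17 s=1: VC-HIT | VC [29, 5, 30]
  [10] addr=0xee blk=29 s=1: VC-HIT | VC [17, 5, 30]
  [11] addr=0x2c blk=5 s=1: VC-HIT | VC [17, 29, 30]
  [12] addr=0x76 blk=14 s=2: L1-HIT | VC [17, 29, 30]
  [13] addr=0x2f blk=5 s=1: L1-HIT | VC [17, 29, 30]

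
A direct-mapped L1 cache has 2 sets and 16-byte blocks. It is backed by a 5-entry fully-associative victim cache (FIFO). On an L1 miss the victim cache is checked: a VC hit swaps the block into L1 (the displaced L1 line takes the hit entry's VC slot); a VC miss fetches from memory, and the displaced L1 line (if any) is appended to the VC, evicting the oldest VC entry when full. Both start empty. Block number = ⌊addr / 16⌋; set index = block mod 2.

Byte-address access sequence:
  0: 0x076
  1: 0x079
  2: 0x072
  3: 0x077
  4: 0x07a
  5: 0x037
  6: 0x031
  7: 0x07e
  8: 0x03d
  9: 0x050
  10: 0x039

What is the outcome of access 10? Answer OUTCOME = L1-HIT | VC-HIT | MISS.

OUTCOME = VC-HIT

  [0] addr=0x76 blk=7 s=1: MISS | VC []
  [1] addr=0x79 blk=7 s=1: L1-HIT | VC []
  [2] addr=0x72 blk=7 s=1: L1-HIT | VC []
  [3] addr=0x77 blk=7 s=1: L1-HIT | VC []
  [4] addr=0x7a blk=7 s=1: L1-HIT | VC []
  [5] addr=0x37 blk=3 s=1: MISS | VC [7]
  [6] addr=0x31 blk=3 s=1: L1-HIT | VC [7]
  [7] addr=0x7e blk=7 s=1: VC-HIT | VC [3]
  [8] addr=0x3d blk=3 s=1: VC-HIT | VC [7]
  [9] addr=0x50 blk=5 s=1: MISS | VC [7, 3]
  [10] addr=0x39 blk=3 s=1: VC-HIT | VC [7, 5]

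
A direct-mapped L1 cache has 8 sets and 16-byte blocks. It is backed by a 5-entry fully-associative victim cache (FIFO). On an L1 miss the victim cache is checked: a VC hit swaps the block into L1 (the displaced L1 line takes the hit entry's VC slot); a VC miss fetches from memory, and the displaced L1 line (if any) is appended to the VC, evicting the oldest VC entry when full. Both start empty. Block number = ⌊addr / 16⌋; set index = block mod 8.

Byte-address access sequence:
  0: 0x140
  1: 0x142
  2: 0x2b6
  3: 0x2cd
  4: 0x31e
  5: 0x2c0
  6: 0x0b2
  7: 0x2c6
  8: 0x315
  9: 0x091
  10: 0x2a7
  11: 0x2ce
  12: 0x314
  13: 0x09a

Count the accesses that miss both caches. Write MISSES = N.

MISSES = 7

#0 0x140→b20/s4 MISS; vc=[]
#1 0x142→b20/s4 L1-HIT; vc=[]
#2 0x2b6→b43/s3 MISS; vc=[]
#3 0x2cd→b44/s4 MISS; vc=[20]
#4 0x31e→b49/s1 MISS; vc=[20]
#5 0x2c0→b44/s4 L1-HIT; vc=[20]
#6 0xb2→b11/s3 MISS; vc=[20,43]
#7 0x2c6→b44/s4 L1-HIT; vc=[20,43]
#8 0x315→b49/s1 L1-HIT; vc=[20,43]
#9 0x91→b9/s1 MISS; vc=[20,43,49]
#10 0x2a7→b42/s2 MISS; vc=[20,43,49]
#11 0x2ce→b44/s4 L1-HIT; vc=[20,43,49]
#12 0x314→b49/s1 VC-HIT; vc=[20,43,9]
#13 0x9a→b9/s1 VC-HIT; vc=[20,43,49]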